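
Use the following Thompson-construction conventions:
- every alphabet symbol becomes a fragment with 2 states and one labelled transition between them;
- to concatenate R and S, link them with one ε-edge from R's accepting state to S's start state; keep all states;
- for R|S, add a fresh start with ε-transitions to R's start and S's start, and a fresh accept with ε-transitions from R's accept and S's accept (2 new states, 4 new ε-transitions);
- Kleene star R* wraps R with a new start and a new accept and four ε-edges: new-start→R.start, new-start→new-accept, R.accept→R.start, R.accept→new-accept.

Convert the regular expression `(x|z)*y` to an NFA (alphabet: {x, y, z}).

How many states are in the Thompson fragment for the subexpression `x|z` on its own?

6

Fragment for `x|z`:
Each of the 2 symbol leaves contributes a 2-state fragment.
  x|z = 6 states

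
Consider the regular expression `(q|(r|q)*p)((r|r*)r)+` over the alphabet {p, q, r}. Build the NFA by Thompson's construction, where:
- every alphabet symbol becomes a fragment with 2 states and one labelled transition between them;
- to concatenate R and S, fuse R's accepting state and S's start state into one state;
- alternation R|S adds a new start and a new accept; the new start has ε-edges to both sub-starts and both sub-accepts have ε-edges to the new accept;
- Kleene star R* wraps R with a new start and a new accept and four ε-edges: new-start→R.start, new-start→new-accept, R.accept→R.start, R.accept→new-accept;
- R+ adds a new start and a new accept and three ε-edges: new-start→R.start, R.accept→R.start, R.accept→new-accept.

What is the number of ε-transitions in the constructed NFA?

Building bottom-up:
Each of the 7 symbol leaves contributes 0 ε-transitions.
  r|q → 4 ε-transitions
  (r|q)* → 8 ε-transitions
  (r|q)*p → 8 ε-transitions
  q|(r|q)*p → 12 ε-transitions
  r* → 4 ε-transitions
  r|r* → 8 ε-transitions
  (r|r*)r → 8 ε-transitions
  ((r|r*)r)+ → 11 ε-transitions
  (q|(r|q)*p)((r|r*)r)+ → 23 ε-transitions

23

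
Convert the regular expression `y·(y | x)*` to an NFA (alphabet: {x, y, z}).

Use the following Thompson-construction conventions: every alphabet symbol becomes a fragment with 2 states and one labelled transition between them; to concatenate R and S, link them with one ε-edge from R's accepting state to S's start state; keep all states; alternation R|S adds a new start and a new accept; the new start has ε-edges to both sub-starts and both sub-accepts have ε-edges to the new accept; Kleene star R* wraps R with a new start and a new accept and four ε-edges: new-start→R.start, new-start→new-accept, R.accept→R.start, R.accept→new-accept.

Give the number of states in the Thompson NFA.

10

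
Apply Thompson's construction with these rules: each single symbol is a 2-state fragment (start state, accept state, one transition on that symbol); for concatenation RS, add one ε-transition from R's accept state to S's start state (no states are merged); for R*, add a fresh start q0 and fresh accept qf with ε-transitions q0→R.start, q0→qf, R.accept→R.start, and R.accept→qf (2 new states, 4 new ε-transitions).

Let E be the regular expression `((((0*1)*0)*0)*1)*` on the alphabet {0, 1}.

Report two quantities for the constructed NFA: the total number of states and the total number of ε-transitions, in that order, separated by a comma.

Per subexpression:
Each of the 5 symbol leaves contributes 2 states and 0 ε-transitions.
  0* → 4 states, 4 ε-transitions
  0*1 → 6 states, 5 ε-transitions
  (0*1)* → 8 states, 9 ε-transitions
  (0*1)*0 → 10 states, 10 ε-transitions
  ((0*1)*0)* → 12 states, 14 ε-transitions
  ((0*1)*0)*0 → 14 states, 15 ε-transitions
  (((0*1)*0)*0)* → 16 states, 19 ε-transitions
  (((0*1)*0)*0)*1 → 18 states, 20 ε-transitions
  ((((0*1)*0)*0)*1)* → 20 states, 24 ε-transitions

20, 24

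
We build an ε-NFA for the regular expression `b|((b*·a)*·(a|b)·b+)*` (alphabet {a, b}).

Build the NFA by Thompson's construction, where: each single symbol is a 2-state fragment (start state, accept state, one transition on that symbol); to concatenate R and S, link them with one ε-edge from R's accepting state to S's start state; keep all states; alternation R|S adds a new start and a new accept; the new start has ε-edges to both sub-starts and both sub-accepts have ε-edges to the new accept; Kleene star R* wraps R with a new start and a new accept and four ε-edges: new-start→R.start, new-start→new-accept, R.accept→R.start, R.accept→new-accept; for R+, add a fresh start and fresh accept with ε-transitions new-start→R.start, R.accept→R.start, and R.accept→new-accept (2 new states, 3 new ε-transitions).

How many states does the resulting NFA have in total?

24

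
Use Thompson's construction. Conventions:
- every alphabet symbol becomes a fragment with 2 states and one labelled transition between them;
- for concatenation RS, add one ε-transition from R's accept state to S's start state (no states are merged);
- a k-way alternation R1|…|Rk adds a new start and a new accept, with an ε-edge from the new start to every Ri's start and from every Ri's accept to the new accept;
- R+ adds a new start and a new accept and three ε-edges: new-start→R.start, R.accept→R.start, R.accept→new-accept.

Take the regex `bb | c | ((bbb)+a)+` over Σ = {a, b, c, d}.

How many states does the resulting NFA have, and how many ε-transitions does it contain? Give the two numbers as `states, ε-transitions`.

20, 16

Per subexpression:
Each of the 7 symbol leaves contributes 2 states and 0 ε-transitions.
  bb = 4 states, 1 ε-transition
  bbb = 6 states, 2 ε-transitions
  (bbb)+ = 8 states, 5 ε-transitions
  (bbb)+a = 10 states, 6 ε-transitions
  ((bbb)+a)+ = 12 states, 9 ε-transitions
  bb | c | ((bbb)+a)+ = 20 states, 16 ε-transitions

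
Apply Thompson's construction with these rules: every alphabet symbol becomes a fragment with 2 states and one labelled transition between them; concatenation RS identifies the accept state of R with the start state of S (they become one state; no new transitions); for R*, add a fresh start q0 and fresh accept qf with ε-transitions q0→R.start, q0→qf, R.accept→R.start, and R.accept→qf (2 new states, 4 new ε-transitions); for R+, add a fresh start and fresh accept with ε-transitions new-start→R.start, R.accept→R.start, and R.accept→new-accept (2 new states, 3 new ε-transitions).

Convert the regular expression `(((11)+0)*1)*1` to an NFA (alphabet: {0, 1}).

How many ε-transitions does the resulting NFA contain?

Per subexpression:
Each of the 5 symbol leaves contributes 0 ε-transitions.
  11 : 0 ε-transitions
  (11)+ : 3 ε-transitions
  (11)+0 : 3 ε-transitions
  ((11)+0)* : 7 ε-transitions
  ((11)+0)*1 : 7 ε-transitions
  (((11)+0)*1)* : 11 ε-transitions
  (((11)+0)*1)*1 : 11 ε-transitions

11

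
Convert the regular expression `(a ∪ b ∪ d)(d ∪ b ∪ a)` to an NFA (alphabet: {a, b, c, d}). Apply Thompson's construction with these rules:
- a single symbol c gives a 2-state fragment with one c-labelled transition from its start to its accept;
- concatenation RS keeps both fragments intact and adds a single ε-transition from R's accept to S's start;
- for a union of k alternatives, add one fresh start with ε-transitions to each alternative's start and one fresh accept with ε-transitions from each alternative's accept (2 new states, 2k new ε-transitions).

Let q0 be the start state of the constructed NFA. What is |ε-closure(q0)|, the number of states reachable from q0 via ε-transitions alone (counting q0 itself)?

Let C(F) = |ε-closure(F.start)| within fragment F, and note whether F accepts ε. Symbol fragments have C = 1 and do not accept ε. Then:
  a ∪ b ∪ d — C = 1 + 1 + 1 + 1 = 4 (the new accept is not ε-reachable since no branch accepts ε)
  d ∪ b ∪ a — C = 1 + 1 + 1 + 1 = 4 (the new accept is not ε-reachable since no branch accepts ε)
  (a ∪ b ∪ d)(d ∪ b ∪ a) — same as the first factor's closure: C = 4

4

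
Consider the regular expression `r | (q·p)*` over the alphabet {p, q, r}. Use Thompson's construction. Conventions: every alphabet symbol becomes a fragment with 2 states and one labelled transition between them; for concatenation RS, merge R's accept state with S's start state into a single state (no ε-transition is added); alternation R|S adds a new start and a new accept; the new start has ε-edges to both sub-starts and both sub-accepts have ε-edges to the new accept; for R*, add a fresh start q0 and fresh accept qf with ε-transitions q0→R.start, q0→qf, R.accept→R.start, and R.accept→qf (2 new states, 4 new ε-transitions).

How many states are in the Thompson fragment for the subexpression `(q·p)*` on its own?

5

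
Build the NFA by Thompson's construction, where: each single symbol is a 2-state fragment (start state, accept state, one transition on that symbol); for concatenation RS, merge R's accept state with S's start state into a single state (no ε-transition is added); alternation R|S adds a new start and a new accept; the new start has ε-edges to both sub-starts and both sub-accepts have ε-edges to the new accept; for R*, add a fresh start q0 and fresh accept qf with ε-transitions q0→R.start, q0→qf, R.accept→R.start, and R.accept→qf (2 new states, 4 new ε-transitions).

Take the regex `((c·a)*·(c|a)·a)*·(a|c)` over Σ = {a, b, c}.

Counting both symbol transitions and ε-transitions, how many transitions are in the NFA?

Building bottom-up:
Each of the 7 symbol leaves contributes 1 transition (1 symbol, 0 ε).
  c·a → 2 transitions (2 symbol, 0 ε)
  (c·a)* → 6 transitions (2 symbol, 4 ε)
  c|a → 6 transitions (2 symbol, 4 ε)
  (c·a)*·(c|a)·a → 13 transitions (5 symbol, 8 ε)
  ((c·a)*·(c|a)·a)* → 17 transitions (5 symbol, 12 ε)
  a|c → 6 transitions (2 symbol, 4 ε)
  ((c·a)*·(c|a)·a)*·(a|c) → 23 transitions (7 symbol, 16 ε)

23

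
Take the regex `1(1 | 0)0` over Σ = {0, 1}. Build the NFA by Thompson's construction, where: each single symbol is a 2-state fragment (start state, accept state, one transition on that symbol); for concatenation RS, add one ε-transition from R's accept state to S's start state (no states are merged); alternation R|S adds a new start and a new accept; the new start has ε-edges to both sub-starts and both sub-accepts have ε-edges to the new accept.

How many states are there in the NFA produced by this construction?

10

By structural recursion:
Each of the 4 symbol leaves contributes a 2-state fragment.
  1 | 0 = 6 states
  1(1 | 0)0 = 10 states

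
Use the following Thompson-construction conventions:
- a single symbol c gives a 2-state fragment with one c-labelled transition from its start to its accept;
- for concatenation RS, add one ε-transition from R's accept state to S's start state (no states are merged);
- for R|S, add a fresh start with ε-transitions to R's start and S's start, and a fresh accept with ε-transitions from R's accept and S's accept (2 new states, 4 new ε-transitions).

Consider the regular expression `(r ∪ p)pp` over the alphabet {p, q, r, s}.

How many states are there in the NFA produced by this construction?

10

Per subexpression:
Each of the 4 symbol leaves contributes a 2-state fragment.
  r ∪ p = 6 states
  (r ∪ p)pp = 10 states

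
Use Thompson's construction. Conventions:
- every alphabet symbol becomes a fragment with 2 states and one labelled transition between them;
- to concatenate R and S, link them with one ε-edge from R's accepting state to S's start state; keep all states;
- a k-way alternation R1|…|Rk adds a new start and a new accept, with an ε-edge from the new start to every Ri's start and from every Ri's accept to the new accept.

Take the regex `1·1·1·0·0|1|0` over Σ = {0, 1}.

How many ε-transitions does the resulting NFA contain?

10

Building bottom-up:
Each of the 7 symbol leaves contributes 0 ε-transitions.
  1·1·1·0·0 — 4 ε-transitions
  1·1·1·0·0|1|0 — 10 ε-transitions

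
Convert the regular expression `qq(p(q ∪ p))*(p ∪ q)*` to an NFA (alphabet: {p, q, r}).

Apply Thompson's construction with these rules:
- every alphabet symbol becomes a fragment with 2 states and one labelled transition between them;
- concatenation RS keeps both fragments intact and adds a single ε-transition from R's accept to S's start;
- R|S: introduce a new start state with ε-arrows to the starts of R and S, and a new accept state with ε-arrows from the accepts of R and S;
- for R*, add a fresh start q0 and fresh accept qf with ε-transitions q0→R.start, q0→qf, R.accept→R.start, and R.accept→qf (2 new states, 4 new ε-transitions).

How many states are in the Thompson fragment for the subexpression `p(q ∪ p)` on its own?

Fragment for `p(q ∪ p)`:
Each of the 3 symbol leaves contributes a 2-state fragment.
  q ∪ p : 6 states
  p(q ∪ p) : 8 states

8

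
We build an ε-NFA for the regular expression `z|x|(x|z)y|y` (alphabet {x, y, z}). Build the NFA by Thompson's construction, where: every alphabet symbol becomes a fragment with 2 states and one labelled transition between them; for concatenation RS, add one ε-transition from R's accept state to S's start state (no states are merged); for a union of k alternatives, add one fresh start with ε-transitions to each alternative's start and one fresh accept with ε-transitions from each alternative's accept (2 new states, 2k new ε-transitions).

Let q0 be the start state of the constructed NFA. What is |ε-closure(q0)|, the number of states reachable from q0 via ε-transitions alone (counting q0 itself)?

7

Compute the ε-closure size of each fragment's start state recursively; a symbol fragment's start has no outgoing ε-edge, so its closure is just itself (size 1).
  x|z : new start ε-reaches every alternative's start; none of them accept ε, so the new accept is not reached: C = 1 + 1 + 1 = 3
  (x|z)y : same as the first factor's closure: C = 3
  z|x|(x|z)y|y : C = 1 + 1 + 1 + 3 + 1 = 7 (the new accept is not ε-reachable since no branch accepts ε)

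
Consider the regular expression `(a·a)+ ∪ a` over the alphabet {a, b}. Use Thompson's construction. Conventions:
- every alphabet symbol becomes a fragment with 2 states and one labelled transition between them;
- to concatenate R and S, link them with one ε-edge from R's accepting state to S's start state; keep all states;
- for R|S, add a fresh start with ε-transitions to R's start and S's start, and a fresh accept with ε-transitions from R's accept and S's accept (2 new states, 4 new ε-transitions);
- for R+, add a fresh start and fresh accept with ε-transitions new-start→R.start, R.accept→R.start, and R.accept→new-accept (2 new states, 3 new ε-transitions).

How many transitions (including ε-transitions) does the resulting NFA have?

11

By structural recursion:
Each of the 3 symbol leaves contributes 1 transition (1 symbol, 0 ε).
  a·a → 3 transitions (2 symbol, 1 ε)
  (a·a)+ → 6 transitions (2 symbol, 4 ε)
  (a·a)+ ∪ a → 11 transitions (3 symbol, 8 ε)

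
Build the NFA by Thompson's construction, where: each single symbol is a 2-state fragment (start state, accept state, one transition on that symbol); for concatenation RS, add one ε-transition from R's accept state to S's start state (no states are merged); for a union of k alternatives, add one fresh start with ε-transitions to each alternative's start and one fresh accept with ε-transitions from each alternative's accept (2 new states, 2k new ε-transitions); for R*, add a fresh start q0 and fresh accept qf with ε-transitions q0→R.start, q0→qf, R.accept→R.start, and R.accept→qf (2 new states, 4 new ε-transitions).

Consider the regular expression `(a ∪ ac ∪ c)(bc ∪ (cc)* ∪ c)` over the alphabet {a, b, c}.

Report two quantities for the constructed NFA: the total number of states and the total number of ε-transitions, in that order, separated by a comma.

Bottom-up over the parse tree:
Each of the 9 symbol leaves contributes 2 states and 0 ε-transitions.
  ac = 4 states, 1 ε-transition
  a ∪ ac ∪ c = 10 states, 7 ε-transitions
  bc = 4 states, 1 ε-transition
  cc = 4 states, 1 ε-transition
  (cc)* = 6 states, 5 ε-transitions
  bc ∪ (cc)* ∪ c = 14 states, 12 ε-transitions
  (a ∪ ac ∪ c)(bc ∪ (cc)* ∪ c) = 24 states, 20 ε-transitions

24, 20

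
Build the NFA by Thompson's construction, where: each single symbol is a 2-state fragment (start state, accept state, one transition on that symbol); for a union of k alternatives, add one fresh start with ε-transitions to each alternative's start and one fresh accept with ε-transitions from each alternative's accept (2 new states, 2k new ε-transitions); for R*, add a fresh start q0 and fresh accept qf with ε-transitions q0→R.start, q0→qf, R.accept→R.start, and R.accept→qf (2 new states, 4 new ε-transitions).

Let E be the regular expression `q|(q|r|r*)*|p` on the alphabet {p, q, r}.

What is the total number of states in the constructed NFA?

18

By structural recursion:
Each of the 5 symbol leaves contributes a 2-state fragment.
  r* — 4 states
  q|r|r* — 10 states
  (q|r|r*)* — 12 states
  q|(q|r|r*)*|p — 18 states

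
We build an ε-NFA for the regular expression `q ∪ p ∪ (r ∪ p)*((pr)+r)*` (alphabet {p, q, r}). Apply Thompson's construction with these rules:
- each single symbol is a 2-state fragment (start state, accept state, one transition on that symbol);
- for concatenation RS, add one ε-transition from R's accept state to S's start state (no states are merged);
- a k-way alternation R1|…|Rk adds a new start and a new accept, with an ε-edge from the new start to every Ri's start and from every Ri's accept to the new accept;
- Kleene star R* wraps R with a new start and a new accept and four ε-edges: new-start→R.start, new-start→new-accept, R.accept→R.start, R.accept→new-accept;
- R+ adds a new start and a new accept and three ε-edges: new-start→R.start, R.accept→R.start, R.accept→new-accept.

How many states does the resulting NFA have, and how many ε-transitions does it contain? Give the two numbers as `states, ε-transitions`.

24, 24

Bottom-up over the parse tree:
Each of the 7 symbol leaves contributes 2 states and 0 ε-transitions.
  r ∪ p : 6 states, 4 ε-transitions
  (r ∪ p)* : 8 states, 8 ε-transitions
  pr : 4 states, 1 ε-transition
  (pr)+ : 6 states, 4 ε-transitions
  (pr)+r : 8 states, 5 ε-transitions
  ((pr)+r)* : 10 states, 9 ε-transitions
  (r ∪ p)*((pr)+r)* : 18 states, 18 ε-transitions
  q ∪ p ∪ (r ∪ p)*((pr)+r)* : 24 states, 24 ε-transitions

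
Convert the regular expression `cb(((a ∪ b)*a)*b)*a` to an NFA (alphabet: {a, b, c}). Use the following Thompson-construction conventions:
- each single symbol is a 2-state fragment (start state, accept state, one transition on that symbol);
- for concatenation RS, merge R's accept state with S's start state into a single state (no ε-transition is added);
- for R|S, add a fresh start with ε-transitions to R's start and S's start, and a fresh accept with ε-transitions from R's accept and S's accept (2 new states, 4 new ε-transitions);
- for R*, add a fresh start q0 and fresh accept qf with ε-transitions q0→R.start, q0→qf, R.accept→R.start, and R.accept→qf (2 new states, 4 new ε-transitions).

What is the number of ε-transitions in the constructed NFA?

16

Recursing over subexpressions:
Each of the 7 symbol leaves contributes 0 ε-transitions.
  a ∪ b — 4 ε-transitions
  (a ∪ b)* — 8 ε-transitions
  (a ∪ b)*a — 8 ε-transitions
  ((a ∪ b)*a)* — 12 ε-transitions
  ((a ∪ b)*a)*b — 12 ε-transitions
  (((a ∪ b)*a)*b)* — 16 ε-transitions
  cb(((a ∪ b)*a)*b)*a — 16 ε-transitions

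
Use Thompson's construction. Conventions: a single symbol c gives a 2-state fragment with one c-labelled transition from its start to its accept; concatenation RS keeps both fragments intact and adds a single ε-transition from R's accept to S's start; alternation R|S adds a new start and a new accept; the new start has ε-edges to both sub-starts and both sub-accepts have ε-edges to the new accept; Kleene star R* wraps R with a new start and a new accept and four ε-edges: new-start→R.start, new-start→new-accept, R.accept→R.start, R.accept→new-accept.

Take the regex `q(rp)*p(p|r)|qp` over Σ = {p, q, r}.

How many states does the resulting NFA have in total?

Building bottom-up:
Each of the 8 symbol leaves contributes a 2-state fragment.
  rp — 4 states
  (rp)* — 6 states
  p|r — 6 states
  q(rp)*p(p|r) — 16 states
  qp — 4 states
  q(rp)*p(p|r)|qp — 22 states

22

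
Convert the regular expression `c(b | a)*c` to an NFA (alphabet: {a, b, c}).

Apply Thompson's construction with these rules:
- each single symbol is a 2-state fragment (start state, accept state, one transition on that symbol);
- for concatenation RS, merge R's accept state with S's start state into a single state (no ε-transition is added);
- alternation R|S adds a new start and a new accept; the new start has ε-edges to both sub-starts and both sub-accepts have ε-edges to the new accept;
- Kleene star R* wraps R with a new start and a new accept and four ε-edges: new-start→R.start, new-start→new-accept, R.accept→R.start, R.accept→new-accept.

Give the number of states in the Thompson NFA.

10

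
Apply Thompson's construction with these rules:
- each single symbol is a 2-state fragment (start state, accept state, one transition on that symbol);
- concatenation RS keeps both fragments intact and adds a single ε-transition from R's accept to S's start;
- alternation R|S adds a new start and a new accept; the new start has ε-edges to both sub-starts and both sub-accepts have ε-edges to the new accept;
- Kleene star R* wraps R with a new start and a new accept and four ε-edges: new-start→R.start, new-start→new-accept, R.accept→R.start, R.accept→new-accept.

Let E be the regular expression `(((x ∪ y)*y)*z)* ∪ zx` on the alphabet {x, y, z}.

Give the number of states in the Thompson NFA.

22

Per subexpression:
Each of the 6 symbol leaves contributes a 2-state fragment.
  x ∪ y → 6 states
  (x ∪ y)* → 8 states
  (x ∪ y)*y → 10 states
  ((x ∪ y)*y)* → 12 states
  ((x ∪ y)*y)*z → 14 states
  (((x ∪ y)*y)*z)* → 16 states
  zx → 4 states
  (((x ∪ y)*y)*z)* ∪ zx → 22 states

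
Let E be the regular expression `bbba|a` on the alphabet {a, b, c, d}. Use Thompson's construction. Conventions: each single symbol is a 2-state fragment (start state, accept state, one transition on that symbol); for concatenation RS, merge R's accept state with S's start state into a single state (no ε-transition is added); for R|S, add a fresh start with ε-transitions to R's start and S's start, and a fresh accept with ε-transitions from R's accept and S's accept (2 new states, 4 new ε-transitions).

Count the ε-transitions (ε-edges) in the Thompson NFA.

Per subexpression:
Each of the 5 symbol leaves contributes 0 ε-transitions.
  bbba = 0 ε-transitions
  bbba|a = 4 ε-transitions

4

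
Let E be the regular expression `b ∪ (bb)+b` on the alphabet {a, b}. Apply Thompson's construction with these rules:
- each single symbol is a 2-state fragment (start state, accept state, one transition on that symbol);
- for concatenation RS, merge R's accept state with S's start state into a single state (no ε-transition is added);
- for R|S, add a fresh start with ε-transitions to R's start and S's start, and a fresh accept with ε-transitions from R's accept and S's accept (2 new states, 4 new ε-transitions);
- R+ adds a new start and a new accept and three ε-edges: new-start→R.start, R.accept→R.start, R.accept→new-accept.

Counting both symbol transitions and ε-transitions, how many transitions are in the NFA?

11

Per subexpression:
Each of the 4 symbol leaves contributes 1 transition (1 symbol, 0 ε).
  bb : 2 transitions (2 symbol, 0 ε)
  (bb)+ : 5 transitions (2 symbol, 3 ε)
  (bb)+b : 6 transitions (3 symbol, 3 ε)
  b ∪ (bb)+b : 11 transitions (4 symbol, 7 ε)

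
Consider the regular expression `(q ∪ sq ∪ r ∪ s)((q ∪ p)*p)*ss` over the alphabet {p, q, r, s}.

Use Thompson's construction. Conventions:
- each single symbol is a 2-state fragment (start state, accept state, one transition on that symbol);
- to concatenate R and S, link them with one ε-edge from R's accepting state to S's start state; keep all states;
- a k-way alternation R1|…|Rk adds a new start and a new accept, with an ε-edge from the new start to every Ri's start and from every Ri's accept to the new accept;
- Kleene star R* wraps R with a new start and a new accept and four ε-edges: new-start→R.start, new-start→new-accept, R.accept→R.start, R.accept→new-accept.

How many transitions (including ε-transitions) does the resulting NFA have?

35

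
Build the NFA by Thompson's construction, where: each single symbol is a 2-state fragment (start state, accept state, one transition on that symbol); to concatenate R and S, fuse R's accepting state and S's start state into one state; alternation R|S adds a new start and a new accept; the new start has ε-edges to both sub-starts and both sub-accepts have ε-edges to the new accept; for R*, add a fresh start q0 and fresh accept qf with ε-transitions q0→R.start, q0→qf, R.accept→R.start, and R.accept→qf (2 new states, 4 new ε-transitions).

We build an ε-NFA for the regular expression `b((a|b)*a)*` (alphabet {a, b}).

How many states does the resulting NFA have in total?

12

Per subexpression:
Each of the 4 symbol leaves contributes a 2-state fragment.
  a|b → 6 states
  (a|b)* → 8 states
  (a|b)*a → 9 states
  ((a|b)*a)* → 11 states
  b((a|b)*a)* → 12 states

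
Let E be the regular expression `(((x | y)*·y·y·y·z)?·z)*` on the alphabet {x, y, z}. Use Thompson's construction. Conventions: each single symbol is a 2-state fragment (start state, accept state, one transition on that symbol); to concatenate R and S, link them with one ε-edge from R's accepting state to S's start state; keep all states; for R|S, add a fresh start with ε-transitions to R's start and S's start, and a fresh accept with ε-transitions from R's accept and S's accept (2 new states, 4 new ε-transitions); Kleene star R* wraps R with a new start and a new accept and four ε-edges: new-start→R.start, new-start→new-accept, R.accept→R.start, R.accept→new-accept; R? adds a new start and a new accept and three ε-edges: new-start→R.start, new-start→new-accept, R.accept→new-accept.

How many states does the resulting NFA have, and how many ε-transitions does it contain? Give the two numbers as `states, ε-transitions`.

By structural recursion:
Each of the 7 symbol leaves contributes 2 states and 0 ε-transitions.
  x | y : 6 states, 4 ε-transitions
  (x | y)* : 8 states, 8 ε-transitions
  (x | y)*·y·y·y·z : 16 states, 12 ε-transitions
  ((x | y)*·y·y·y·z)? : 18 states, 15 ε-transitions
  ((x | y)*·y·y·y·z)?·z : 20 states, 16 ε-transitions
  (((x | y)*·y·y·y·z)?·z)* : 22 states, 20 ε-transitions

22, 20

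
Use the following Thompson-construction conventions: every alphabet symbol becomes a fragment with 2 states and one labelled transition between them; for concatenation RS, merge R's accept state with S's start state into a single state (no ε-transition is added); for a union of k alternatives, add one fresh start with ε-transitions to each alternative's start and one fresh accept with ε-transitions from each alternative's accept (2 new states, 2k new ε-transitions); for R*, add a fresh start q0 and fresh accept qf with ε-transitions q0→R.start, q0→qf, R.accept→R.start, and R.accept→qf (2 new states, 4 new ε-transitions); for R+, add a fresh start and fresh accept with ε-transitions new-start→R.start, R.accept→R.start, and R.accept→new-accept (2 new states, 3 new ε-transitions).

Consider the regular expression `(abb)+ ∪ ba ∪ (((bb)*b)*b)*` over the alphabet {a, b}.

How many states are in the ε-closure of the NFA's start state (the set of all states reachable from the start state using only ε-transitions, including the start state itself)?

Work bottom-up. For each fragment F, track |ε-closure(F.start)| and whether F's accept lies in that closure (i.e. whether F accepts ε). A single-symbol fragment has closure size 1 and does not accept ε.
  abb — same as the first factor's closure: C = 1
  (abb)+ — C = 1 + 1 = 2 (the body doesn't accept ε, so the new accept is not reached)
  ba — C equals the left operand's closure size = 1 (its accept is not ε-reachable, so the closure stops there)
  bb — C equals the left operand's closure size = 1 (its accept is not ε-reachable, so the closure stops there)
  (bb)* — the star's fresh start ε-reaches both the body's start and the fresh accept: C = 2 + 1 = 3
  (bb)*b — C = 3 + (1−1) = 3 (closure spills across the concat boundary because the left factor accepts ε)
  ((bb)*b)* — the star's fresh start ε-reaches both the body's start and the fresh accept: C = 2 + 3 = 5
  ((bb)*b)*b — the left operand accepts ε, so the closure extends into the next operand (the shared merged state is already counted); C = 5 + (1−1) = 5
  (((bb)*b)*b)* — new start has ε-edges to the inner start and to the new accept, so C = 2 + 5 = 7
  (abb)+ ∪ ba ∪ (((bb)*b)*b)* — new start ε-reaches every alternative's start; at least one alternative accepts ε, so the union's new accept is reached too: C = 1 + 2 + 1 + 7 + 1 = 12

12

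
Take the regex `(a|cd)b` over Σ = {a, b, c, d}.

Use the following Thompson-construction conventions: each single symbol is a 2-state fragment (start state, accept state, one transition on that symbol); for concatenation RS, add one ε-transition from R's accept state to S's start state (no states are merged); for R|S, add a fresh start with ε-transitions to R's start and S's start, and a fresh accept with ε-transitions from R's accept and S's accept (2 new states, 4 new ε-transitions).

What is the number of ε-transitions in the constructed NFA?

Recursing over subexpressions:
Each of the 4 symbol leaves contributes 0 ε-transitions.
  cd — 1 ε-transition
  a|cd — 5 ε-transitions
  (a|cd)b — 6 ε-transitions

6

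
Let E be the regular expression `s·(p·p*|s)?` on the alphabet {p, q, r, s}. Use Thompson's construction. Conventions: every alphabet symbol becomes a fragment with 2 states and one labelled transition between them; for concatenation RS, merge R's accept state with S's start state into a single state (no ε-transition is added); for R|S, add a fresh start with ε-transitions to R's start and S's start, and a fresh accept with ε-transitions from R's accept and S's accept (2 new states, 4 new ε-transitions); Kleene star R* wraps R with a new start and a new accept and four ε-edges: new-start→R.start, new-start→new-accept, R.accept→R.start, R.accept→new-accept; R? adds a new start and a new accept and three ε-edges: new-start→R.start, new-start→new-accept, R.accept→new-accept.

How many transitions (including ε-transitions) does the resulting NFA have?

15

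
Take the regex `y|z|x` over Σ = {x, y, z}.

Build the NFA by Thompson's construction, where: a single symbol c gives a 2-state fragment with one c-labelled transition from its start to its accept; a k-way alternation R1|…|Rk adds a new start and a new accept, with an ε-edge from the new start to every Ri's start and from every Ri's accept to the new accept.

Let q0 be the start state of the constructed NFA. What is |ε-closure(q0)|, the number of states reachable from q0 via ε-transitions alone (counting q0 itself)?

4

Work bottom-up. For each fragment F, track |ε-closure(F.start)| and whether F's accept lies in that closure (i.e. whether F accepts ε). A single-symbol fragment has closure size 1 and does not accept ε.
  y|z|x : new start ε-reaches every alternative's start; none of them accept ε, so the new accept is not reached: |closure| = 1 + 1 + 1 + 1 = 4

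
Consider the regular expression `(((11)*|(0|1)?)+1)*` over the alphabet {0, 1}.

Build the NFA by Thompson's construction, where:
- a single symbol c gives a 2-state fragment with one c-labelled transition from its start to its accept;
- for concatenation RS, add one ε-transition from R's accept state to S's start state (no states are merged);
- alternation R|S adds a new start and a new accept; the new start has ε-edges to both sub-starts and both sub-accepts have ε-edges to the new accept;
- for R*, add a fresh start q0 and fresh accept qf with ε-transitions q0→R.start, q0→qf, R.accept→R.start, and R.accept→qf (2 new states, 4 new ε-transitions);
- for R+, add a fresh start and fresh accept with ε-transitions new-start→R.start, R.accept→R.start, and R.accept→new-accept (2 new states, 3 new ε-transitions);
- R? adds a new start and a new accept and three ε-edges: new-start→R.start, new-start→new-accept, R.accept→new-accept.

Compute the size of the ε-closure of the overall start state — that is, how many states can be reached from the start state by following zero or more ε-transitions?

Let C(F) = |ε-closure(F.start)| within fragment F, and note whether F accepts ε. Symbol fragments have C = 1 and do not accept ε. Then:
  11 : |ε-closure| equals the left operand's closure size = 1 (its accept is not ε-reachable, so the closure stops there)
  (11)* : new start has ε-edges to the inner start and to the new accept, so |ε-closure| = 2 + 1 = 3
  0|1 : |ε-closure| = 1 + 1 + 1 = 3 (the new accept is not ε-reachable since no branch accepts ε)
  (0|1)? : |ε-closure| = 1 (new start) + 3 (body) + 1 (new accept, via ε) = 5
  (11)*|(0|1)? : |ε-closure| = 1 (new start) + (3 + 5) + 1 (new accept, since some branch ε-reaches its own accept) = 10
  ((11)*|(0|1)?)+ : new start ε-reaches the body's start; the body's accept is ε-reachable, so the new accept is too: |ε-closure| = 1 + 10 + 1 = 12
  ((11)*|(0|1)?)+1 : the left operand accepts ε, so the closure extends into the next operand (via the concat ε-link); |ε-closure| = 12 + 1 = 13
  (((11)*|(0|1)?)+1)* : |ε-closure| = 1 (new start) + 13 (body) + 1 (new accept) = 15

15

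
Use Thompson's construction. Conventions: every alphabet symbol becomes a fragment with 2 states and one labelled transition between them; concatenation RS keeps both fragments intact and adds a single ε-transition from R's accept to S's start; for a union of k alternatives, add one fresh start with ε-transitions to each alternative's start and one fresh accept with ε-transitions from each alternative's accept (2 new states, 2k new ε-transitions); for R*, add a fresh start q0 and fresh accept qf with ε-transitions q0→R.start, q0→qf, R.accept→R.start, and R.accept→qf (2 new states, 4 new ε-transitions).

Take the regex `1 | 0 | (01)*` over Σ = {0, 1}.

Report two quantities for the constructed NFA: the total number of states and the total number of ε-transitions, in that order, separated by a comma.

12, 11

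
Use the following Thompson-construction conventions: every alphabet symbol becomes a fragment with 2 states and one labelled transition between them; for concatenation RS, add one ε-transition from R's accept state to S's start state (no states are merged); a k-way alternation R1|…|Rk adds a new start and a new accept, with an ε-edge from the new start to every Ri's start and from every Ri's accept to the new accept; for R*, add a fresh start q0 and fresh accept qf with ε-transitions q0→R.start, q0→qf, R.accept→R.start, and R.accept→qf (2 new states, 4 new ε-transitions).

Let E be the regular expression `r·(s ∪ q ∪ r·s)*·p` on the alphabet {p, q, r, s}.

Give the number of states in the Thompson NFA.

16

Building bottom-up:
Each of the 6 symbol leaves contributes a 2-state fragment.
  r·s : 4 states
  s ∪ q ∪ r·s : 10 states
  (s ∪ q ∪ r·s)* : 12 states
  r·(s ∪ q ∪ r·s)*·p : 16 states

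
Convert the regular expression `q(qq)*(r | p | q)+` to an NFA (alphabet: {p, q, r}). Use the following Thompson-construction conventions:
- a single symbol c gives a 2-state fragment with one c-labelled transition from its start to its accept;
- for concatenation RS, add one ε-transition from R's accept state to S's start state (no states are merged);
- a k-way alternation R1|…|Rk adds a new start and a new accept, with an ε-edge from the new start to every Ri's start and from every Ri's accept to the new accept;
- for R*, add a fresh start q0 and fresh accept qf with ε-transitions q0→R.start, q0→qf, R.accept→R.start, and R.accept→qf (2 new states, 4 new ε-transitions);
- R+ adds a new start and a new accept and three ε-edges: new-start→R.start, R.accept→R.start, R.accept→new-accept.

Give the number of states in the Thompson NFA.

18

Recursing over subexpressions:
Each of the 6 symbol leaves contributes a 2-state fragment.
  qq = 4 states
  (qq)* = 6 states
  r | p | q = 8 states
  (r | p | q)+ = 10 states
  q(qq)*(r | p | q)+ = 18 states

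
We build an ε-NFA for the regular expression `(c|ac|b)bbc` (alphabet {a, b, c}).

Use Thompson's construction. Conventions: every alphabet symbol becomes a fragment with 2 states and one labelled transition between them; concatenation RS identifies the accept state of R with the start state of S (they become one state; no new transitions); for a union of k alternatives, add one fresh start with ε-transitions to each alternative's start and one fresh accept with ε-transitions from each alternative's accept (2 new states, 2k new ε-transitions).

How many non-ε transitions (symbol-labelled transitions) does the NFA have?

Per subexpression:
Each of the 7 symbol leaves contributes exactly 1 symbol transition.
  ac → 2 symbol transitions
  c|ac|b → 4 symbol transitions
  (c|ac|b)bbc → 7 symbol transitions

7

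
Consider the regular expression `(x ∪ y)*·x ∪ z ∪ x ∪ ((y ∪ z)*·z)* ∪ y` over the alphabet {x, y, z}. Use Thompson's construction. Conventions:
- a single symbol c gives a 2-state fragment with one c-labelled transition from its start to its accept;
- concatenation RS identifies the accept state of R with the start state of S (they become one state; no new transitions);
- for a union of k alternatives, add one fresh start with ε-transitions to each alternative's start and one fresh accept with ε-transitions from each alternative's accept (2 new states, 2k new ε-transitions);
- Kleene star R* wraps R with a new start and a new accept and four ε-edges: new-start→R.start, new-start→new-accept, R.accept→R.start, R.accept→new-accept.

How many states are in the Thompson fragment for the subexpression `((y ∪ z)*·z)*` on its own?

11

Fragment for `((y ∪ z)*·z)*`:
Each of the 3 symbol leaves contributes a 2-state fragment.
  y ∪ z — 6 states
  (y ∪ z)* — 8 states
  (y ∪ z)*·z — 9 states
  ((y ∪ z)*·z)* — 11 states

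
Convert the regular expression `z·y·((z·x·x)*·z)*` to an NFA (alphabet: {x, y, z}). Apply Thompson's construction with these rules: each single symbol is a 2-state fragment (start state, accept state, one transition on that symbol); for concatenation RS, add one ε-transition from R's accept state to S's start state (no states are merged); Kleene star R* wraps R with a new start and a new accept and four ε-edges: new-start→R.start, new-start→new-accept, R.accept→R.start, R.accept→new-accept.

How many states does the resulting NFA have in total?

16

Recursing over subexpressions:
Each of the 6 symbol leaves contributes a 2-state fragment.
  z·x·x = 6 states
  (z·x·x)* = 8 states
  (z·x·x)*·z = 10 states
  ((z·x·x)*·z)* = 12 states
  z·y·((z·x·x)*·z)* = 16 states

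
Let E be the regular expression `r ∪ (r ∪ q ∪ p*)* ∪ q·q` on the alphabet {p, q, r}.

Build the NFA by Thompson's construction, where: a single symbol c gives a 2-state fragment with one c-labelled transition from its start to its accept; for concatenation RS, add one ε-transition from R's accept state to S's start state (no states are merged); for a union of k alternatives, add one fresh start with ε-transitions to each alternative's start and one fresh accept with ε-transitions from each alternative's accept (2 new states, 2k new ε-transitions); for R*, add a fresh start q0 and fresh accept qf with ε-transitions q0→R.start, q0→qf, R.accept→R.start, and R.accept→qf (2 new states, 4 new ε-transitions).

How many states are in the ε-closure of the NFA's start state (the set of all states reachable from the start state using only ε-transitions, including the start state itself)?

13

Compute the ε-closure size of each fragment's start state recursively; a symbol fragment's start has no outgoing ε-edge, so its closure is just itself (size 1).
  p* → |closure| = 1 (new start) + 1 (body) + 1 (new accept) = 3
  r ∪ q ∪ p* → new start ε-reaches every alternative's start; at least one alternative accepts ε, so the union's new accept is reached too: |closure| = 1 + 1 + 1 + 3 + 1 = 7
  (r ∪ q ∪ p*)* → new start has ε-edges to the inner start and to the new accept, so |closure| = 2 + 7 = 9
  q·q → same as the first factor's closure: |closure| = 1
  r ∪ (r ∪ q ∪ p*)* ∪ q·q → new start ε-reaches every alternative's start; at least one alternative accepts ε, so the union's new accept is reached too: |closure| = 1 + 1 + 9 + 1 + 1 = 13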